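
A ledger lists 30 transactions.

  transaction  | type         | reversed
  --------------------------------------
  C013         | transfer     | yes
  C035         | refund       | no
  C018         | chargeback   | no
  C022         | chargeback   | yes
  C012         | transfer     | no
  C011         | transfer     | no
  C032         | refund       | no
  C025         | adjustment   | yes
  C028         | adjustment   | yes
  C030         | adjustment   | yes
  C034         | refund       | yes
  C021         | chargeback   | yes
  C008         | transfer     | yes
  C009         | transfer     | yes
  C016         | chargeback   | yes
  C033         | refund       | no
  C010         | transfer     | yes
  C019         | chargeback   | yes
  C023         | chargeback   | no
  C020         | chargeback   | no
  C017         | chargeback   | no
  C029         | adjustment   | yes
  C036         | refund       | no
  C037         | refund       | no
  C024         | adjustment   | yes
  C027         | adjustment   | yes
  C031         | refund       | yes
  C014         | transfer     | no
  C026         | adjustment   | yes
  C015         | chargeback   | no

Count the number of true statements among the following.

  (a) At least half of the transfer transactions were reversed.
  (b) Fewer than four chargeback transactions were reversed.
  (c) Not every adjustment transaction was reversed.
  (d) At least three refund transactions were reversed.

(a) transfer: |A| = 7, |A ∩ B| = 4; needs |A ∩ B| ≥ |A ∖ B| — true.
(b) chargeback: |A| = 9, |A ∩ B| = 4; needs |A ∩ B| < 4 — false.
(c) adjustment: |A| = 7, |A ∩ B| = 7; needs A ⊄ B (|A ∖ B| ≥ 1) — false.
(d) refund: |A| = 7, |A ∩ B| = 2; needs |A ∩ B| ≥ 3 — false.

1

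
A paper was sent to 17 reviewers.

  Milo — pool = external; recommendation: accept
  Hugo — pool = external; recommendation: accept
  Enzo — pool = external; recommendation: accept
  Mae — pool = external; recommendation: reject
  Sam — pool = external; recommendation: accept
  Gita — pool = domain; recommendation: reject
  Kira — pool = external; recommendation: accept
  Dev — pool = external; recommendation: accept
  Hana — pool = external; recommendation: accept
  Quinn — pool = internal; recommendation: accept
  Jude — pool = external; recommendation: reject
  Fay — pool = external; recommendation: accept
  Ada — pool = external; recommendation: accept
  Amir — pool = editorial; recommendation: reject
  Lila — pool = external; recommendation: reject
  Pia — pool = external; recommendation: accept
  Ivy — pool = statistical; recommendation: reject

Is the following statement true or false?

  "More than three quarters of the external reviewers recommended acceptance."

True

Truth condition: |A ∩ B| / |A| > 3/4.
A (the restrictor) = {Milo, Hugo, Enzo, Mae, Sam, Kira, Dev, Hana, Jude, Fay, Ada, Lila, Pia}, |A| = 13.
A ∩ B = {Milo, Hugo, Enzo, Sam, Kira, Dev, Hana, Fay, Ada, Pia}, so |A ∩ B| = 10.
A ∖ B = {Mae, Jude, Lila}, so |A ∖ B| = 3.
|A ∩ B|/|A| = 10/13, so the statement is true.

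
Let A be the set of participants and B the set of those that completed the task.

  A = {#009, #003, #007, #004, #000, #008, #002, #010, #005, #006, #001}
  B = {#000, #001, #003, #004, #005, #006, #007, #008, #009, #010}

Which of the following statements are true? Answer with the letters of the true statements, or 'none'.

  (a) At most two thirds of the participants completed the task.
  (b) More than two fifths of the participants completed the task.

(b)

|A| = 11, |A ∩ B| = 10, |A ∖ B| = 1.
(a) |A ∩ B| / |A| ≤ 2/3: fails.
(b) |A ∩ B| / |A| > 2/5: holds.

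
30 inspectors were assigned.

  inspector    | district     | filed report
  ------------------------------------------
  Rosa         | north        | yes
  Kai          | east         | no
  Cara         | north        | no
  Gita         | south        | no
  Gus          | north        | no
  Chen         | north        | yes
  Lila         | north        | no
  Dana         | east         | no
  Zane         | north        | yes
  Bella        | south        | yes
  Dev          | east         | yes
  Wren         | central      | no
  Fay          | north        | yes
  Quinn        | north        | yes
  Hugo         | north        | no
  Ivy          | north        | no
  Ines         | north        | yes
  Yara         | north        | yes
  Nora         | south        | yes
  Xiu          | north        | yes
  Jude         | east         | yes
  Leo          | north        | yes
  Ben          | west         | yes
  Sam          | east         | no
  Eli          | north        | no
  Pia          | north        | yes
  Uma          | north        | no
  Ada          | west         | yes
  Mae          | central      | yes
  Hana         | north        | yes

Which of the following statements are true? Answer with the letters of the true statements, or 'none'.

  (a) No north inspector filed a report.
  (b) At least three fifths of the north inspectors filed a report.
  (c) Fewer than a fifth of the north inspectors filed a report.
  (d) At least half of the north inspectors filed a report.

|A| = 18, |A ∩ B| = 11, |A ∖ B| = 7.
(a) A ∩ B = ∅ (|A ∩ B| = 0): fails.
(b) |A ∩ B| / |A| ≥ 3/5: holds.
(c) |A ∩ B| / |A| < 1/5: fails.
(d) |A ∩ B| ≥ |A ∖ B|: holds.

(b), (d)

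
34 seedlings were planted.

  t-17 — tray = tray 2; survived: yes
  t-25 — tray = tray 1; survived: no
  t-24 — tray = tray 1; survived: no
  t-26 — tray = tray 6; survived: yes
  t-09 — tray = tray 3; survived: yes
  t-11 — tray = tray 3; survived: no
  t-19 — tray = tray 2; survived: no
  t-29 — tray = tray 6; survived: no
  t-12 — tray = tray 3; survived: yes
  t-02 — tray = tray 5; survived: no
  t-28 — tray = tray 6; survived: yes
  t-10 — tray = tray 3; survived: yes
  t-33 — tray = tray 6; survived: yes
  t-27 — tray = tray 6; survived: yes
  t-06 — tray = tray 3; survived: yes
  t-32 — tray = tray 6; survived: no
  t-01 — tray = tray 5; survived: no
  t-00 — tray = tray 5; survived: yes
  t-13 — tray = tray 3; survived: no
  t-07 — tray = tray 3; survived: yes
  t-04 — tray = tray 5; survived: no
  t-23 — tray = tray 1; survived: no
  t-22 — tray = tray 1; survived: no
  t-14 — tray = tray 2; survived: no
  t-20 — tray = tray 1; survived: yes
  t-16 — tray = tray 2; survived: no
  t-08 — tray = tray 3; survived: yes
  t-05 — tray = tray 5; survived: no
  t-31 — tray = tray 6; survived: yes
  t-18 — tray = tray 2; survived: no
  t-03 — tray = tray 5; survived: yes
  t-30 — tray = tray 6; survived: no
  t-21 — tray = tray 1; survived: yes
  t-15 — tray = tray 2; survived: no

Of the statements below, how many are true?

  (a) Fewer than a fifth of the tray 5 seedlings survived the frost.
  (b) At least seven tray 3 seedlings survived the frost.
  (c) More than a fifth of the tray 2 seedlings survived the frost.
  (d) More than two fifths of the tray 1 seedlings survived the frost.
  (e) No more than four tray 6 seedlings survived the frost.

(a) tray 5: |A| = 6, |A ∩ B| = 2; needs |A ∩ B| / |A| < 1/5 — false.
(b) tray 3: |A| = 8, |A ∩ B| = 6; needs |A ∩ B| ≥ 7 — false.
(c) tray 2: |A| = 6, |A ∩ B| = 1; needs |A ∩ B| / |A| > 1/5 — false.
(d) tray 1: |A| = 6, |A ∩ B| = 2; needs |A ∩ B| / |A| > 2/5 — false.
(e) tray 6: |A| = 8, |A ∩ B| = 5; needs |A ∩ B| ≤ 4 — false.

0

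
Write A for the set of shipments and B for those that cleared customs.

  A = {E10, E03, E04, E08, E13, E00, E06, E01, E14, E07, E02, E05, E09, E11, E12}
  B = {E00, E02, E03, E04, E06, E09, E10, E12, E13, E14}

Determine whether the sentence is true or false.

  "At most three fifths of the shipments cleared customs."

The determiner here denotes the relation: |A ∩ B| / |A| ≤ 3/5.
|A| = 15, |A ∩ B| = 10, |A ∖ B| = 5.
|A ∩ B|/|A| = 10/15, so the statement is false.

False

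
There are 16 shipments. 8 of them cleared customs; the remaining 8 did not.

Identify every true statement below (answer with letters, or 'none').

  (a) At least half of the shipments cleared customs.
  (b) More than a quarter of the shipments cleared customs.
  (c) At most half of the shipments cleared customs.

(a), (b), (c)

|A| = 16, |A ∩ B| = 8, |A ∖ B| = 8.
(a) |A ∩ B| ≥ |A ∖ B|: holds.
(b) |A ∩ B| / |A| > 1/4: holds.
(c) |A ∩ B| ≤ |A ∖ B|: holds.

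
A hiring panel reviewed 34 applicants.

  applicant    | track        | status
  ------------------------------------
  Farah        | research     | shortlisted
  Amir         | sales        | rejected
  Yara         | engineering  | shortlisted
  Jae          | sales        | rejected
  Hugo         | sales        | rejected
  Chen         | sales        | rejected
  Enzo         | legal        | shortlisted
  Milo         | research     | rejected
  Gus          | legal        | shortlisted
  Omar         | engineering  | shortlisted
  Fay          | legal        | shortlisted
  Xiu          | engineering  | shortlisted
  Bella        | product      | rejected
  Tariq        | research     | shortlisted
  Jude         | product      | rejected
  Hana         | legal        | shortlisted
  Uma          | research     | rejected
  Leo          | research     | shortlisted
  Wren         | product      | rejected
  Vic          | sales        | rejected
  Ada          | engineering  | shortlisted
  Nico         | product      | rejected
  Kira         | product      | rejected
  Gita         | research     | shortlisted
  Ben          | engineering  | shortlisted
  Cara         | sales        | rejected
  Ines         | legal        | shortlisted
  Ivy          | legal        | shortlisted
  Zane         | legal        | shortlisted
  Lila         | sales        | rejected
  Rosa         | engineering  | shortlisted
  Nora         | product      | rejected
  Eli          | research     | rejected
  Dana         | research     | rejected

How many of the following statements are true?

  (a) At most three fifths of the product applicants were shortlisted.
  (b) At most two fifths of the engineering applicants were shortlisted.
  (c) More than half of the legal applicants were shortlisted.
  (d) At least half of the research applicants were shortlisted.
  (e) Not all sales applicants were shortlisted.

(a) product: |A| = 6, |A ∩ B| = 0; needs |A ∩ B| / |A| ≤ 3/5 — true.
(b) engineering: |A| = 6, |A ∩ B| = 6; needs |A ∩ B| / |A| ≤ 2/5 — false.
(c) legal: |A| = 7, |A ∩ B| = 7; needs |A ∩ B| > |A ∖ B| — true.
(d) research: |A| = 8, |A ∩ B| = 4; needs |A ∩ B| ≥ |A ∖ B| — true.
(e) sales: |A| = 7, |A ∩ B| = 0; needs A ⊄ B (|A ∖ B| ≥ 1) — true.

4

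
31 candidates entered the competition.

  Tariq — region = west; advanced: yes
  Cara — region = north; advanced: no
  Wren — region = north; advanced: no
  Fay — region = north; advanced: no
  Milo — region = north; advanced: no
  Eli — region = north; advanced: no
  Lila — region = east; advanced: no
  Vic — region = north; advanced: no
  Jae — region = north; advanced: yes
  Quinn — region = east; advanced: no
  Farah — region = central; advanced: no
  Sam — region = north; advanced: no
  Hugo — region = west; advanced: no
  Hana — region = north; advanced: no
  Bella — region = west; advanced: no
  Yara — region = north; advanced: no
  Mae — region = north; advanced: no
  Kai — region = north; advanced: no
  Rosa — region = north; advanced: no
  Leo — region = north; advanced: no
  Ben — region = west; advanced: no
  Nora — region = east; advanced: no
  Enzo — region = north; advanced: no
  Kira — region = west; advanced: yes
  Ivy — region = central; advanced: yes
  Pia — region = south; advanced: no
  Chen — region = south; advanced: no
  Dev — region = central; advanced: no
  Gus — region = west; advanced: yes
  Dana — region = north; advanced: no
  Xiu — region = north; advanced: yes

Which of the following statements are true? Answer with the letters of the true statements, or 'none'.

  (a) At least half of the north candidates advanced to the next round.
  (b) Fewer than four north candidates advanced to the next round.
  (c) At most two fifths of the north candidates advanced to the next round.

|A| = 17, |A ∩ B| = 2, |A ∖ B| = 15.
(a) |A ∩ B| ≥ |A ∖ B|: fails.
(b) |A ∩ B| < 4: holds.
(c) |A ∩ B| / |A| ≤ 2/5: holds.

(b), (c)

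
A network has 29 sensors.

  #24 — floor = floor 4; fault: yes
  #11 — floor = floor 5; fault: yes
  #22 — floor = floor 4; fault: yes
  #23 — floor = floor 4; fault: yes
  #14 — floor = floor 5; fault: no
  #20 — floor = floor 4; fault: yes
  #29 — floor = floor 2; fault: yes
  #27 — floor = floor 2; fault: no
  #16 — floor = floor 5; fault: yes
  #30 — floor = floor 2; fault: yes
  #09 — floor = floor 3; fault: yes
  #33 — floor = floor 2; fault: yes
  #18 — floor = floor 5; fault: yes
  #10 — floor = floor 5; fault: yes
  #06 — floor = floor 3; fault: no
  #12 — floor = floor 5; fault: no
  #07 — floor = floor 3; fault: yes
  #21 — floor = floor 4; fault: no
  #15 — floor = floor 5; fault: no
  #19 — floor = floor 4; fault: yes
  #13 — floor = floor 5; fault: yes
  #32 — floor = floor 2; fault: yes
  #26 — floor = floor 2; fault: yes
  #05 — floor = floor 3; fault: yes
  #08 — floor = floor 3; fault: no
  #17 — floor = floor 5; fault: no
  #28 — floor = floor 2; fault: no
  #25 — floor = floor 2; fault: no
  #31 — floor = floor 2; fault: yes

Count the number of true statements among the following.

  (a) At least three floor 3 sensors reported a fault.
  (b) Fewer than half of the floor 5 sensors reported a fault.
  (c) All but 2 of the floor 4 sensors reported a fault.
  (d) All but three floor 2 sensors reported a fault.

2

(a) floor 3: |A| = 5, |A ∩ B| = 3; needs |A ∩ B| ≥ 3 — true.
(b) floor 5: |A| = 9, |A ∩ B| = 5; needs |A ∩ B| < |A ∖ B| — false.
(c) floor 4: |A| = 6, |A ∩ B| = 5; needs |A ∖ B| = 2 — false.
(d) floor 2: |A| = 9, |A ∩ B| = 6; needs |A ∖ B| = 3 — true.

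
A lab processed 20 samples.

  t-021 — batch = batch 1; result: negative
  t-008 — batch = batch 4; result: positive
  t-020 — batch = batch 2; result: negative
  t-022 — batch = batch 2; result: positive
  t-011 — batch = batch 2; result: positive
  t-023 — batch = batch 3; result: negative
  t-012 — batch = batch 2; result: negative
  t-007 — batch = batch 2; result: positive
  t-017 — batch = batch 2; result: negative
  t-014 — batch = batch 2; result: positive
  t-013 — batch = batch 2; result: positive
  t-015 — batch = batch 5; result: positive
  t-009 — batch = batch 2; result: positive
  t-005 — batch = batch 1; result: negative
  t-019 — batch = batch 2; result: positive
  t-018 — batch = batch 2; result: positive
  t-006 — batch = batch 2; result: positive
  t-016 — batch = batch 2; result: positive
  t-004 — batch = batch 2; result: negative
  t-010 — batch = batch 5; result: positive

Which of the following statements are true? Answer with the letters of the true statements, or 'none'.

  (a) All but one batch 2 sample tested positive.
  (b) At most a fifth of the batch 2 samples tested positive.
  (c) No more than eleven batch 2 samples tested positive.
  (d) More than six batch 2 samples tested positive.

|A| = 14, |A ∩ B| = 10, |A ∖ B| = 4.
(a) |A ∖ B| = 1: fails.
(b) |A ∩ B| / |A| ≤ 1/5: fails.
(c) |A ∩ B| ≤ 11: holds.
(d) |A ∩ B| > 6: holds.

(c), (d)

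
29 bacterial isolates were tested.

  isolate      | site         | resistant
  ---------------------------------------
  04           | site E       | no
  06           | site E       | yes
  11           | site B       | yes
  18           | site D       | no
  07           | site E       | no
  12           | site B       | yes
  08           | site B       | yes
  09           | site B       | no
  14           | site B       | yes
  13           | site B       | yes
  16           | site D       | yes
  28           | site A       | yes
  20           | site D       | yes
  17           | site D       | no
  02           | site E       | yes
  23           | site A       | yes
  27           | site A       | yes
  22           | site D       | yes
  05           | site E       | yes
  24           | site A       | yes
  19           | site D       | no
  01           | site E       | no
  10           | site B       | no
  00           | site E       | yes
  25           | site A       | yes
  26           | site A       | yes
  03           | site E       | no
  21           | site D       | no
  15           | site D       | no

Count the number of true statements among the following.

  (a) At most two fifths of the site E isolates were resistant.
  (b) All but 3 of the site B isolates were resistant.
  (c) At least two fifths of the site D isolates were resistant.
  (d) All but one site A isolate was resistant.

0

(a) site E: |A| = 8, |A ∩ B| = 4; needs |A ∩ B| / |A| ≤ 2/5 — false.
(b) site B: |A| = 7, |A ∩ B| = 5; needs |A ∖ B| = 3 — false.
(c) site D: |A| = 8, |A ∩ B| = 3; needs |A ∩ B| / |A| ≥ 2/5 — false.
(d) site A: |A| = 6, |A ∩ B| = 6; needs |A ∖ B| = 1 — false.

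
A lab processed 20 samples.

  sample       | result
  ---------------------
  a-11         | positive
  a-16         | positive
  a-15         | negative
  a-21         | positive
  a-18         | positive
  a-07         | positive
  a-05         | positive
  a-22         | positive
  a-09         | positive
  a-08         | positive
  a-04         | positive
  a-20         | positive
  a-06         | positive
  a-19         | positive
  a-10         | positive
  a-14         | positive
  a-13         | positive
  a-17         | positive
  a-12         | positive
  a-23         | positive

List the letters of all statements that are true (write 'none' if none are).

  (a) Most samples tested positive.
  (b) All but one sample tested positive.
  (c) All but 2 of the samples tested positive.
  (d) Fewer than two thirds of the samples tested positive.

(a), (b)

|A| = 20, |A ∩ B| = 19, |A ∖ B| = 1.
(a) |A ∩ B| > |A ∖ B|: holds.
(b) |A ∖ B| = 1: holds.
(c) |A ∖ B| = 2: fails.
(d) |A ∩ B| / |A| < 2/3: fails.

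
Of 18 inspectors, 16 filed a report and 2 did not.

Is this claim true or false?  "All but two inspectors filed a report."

The determiner here denotes the relation: |A ∖ B| = 2.
|A| = 18, |A ∩ B| = 16, |A ∖ B| = 2.
|A ∖ B| = 2, so the statement is true.

True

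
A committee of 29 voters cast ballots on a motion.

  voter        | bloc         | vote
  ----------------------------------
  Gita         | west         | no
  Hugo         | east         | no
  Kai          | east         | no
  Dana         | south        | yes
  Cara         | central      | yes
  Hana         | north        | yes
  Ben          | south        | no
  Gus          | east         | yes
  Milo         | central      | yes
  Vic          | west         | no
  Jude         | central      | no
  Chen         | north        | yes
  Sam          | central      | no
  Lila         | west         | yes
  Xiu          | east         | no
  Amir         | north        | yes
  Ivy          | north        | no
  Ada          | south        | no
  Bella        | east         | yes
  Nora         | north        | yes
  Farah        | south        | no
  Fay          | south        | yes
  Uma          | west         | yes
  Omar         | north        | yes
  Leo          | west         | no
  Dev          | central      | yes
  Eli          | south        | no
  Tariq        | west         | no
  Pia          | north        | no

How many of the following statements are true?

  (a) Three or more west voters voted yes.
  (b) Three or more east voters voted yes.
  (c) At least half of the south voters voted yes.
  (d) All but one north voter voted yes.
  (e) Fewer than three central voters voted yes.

0

(a) west: |A| = 6, |A ∩ B| = 2; needs |A ∩ B| ≥ 3 — false.
(b) east: |A| = 5, |A ∩ B| = 2; needs |A ∩ B| ≥ 3 — false.
(c) south: |A| = 6, |A ∩ B| = 2; needs |A ∩ B| ≥ |A ∖ B| — false.
(d) north: |A| = 7, |A ∩ B| = 5; needs |A ∖ B| = 1 — false.
(e) central: |A| = 5, |A ∩ B| = 3; needs |A ∩ B| < 3 — false.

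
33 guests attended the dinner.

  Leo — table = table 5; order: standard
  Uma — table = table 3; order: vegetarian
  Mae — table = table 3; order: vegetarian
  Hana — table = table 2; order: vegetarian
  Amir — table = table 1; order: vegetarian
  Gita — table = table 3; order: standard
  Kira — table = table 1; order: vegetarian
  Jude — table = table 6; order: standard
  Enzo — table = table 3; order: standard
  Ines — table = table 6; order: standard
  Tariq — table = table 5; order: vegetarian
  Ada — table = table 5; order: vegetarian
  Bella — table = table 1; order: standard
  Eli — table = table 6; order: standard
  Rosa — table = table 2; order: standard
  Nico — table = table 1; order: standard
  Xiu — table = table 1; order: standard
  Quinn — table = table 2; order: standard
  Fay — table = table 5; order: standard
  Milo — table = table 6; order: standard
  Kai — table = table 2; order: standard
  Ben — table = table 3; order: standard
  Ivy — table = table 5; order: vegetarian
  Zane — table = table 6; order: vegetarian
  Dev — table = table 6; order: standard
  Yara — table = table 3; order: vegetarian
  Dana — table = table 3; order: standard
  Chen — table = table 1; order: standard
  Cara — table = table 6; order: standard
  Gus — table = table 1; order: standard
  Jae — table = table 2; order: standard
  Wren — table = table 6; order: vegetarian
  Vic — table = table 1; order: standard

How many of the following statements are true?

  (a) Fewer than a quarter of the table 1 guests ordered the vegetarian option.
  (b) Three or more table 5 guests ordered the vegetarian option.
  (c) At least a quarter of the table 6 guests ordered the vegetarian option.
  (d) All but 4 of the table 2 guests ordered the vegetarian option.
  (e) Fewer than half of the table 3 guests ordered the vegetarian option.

4

(a) table 1: |A| = 8, |A ∩ B| = 2; needs |A ∩ B| / |A| < 1/4 — false.
(b) table 5: |A| = 5, |A ∩ B| = 3; needs |A ∩ B| ≥ 3 — true.
(c) table 6: |A| = 8, |A ∩ B| = 2; needs |A ∩ B| / |A| ≥ 1/4 — true.
(d) table 2: |A| = 5, |A ∩ B| = 1; needs |A ∖ B| = 4 — true.
(e) table 3: |A| = 7, |A ∩ B| = 3; needs |A ∩ B| < |A ∖ B| — true.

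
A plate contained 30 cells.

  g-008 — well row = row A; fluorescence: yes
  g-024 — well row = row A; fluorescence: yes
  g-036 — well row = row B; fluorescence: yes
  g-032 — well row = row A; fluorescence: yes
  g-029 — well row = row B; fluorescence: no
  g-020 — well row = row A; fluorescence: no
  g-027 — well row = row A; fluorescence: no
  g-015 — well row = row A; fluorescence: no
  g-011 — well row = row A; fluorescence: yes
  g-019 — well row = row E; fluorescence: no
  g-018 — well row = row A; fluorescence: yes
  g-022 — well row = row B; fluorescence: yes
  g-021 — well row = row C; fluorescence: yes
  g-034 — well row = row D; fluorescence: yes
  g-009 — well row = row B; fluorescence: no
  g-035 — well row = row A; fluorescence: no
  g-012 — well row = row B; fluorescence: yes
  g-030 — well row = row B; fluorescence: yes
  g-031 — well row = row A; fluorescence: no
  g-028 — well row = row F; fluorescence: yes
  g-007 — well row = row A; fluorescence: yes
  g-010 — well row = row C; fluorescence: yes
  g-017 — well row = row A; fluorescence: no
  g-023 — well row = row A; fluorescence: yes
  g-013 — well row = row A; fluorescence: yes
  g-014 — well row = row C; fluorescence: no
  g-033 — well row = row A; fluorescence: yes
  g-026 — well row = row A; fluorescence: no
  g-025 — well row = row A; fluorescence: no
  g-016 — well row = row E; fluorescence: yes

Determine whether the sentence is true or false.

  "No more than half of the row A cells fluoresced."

False

'No more than half of the row A cells fluoresced' holds iff |A ∩ B| ≤ |A ∖ B|.
|A| = 17, |A ∩ B| = 9, |A ∖ B| = 8.
9 > 8, so the statement is false.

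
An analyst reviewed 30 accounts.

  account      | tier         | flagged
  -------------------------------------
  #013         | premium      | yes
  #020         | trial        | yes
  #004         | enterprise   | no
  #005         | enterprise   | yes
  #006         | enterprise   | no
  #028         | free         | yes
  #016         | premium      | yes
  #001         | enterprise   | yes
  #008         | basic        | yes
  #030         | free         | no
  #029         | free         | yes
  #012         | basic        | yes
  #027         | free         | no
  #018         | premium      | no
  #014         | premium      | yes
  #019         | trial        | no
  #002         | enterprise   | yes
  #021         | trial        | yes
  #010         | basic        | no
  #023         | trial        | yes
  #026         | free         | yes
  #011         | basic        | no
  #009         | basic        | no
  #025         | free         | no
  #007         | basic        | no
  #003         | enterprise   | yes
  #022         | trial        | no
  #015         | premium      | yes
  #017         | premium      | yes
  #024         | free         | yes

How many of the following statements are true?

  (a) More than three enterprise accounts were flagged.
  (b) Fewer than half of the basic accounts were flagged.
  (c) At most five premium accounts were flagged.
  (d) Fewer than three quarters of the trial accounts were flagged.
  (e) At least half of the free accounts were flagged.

5

(a) enterprise: |A| = 6, |A ∩ B| = 4; needs |A ∩ B| > 3 — true.
(b) basic: |A| = 6, |A ∩ B| = 2; needs |A ∩ B| < |A ∖ B| — true.
(c) premium: |A| = 6, |A ∩ B| = 5; needs |A ∩ B| ≤ 5 — true.
(d) trial: |A| = 5, |A ∩ B| = 3; needs |A ∩ B| / |A| < 3/4 — true.
(e) free: |A| = 7, |A ∩ B| = 4; needs |A ∩ B| ≥ |A ∖ B| — true.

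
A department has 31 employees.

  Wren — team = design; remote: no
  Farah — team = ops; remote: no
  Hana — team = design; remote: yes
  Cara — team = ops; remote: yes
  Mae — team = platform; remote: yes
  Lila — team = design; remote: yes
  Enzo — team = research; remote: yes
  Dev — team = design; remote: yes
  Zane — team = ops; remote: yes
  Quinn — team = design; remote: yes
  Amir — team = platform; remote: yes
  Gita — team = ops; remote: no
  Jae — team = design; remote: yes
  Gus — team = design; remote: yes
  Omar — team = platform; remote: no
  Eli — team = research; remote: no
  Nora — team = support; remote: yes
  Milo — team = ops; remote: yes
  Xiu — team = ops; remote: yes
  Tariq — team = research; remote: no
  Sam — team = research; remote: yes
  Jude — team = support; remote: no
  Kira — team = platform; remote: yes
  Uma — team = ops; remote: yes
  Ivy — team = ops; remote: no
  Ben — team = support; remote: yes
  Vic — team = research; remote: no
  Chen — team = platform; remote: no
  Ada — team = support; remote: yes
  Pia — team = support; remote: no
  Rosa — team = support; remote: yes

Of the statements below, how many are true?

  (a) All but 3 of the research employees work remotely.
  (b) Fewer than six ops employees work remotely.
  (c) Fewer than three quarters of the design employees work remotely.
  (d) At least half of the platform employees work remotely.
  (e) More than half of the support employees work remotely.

4

(a) research: |A| = 5, |A ∩ B| = 2; needs |A ∖ B| = 3 — true.
(b) ops: |A| = 8, |A ∩ B| = 5; needs |A ∩ B| < 6 — true.
(c) design: |A| = 7, |A ∩ B| = 6; needs |A ∩ B| / |A| < 3/4 — false.
(d) platform: |A| = 5, |A ∩ B| = 3; needs |A ∩ B| ≥ |A ∖ B| — true.
(e) support: |A| = 6, |A ∩ B| = 4; needs |A ∩ B| > |A ∖ B| — true.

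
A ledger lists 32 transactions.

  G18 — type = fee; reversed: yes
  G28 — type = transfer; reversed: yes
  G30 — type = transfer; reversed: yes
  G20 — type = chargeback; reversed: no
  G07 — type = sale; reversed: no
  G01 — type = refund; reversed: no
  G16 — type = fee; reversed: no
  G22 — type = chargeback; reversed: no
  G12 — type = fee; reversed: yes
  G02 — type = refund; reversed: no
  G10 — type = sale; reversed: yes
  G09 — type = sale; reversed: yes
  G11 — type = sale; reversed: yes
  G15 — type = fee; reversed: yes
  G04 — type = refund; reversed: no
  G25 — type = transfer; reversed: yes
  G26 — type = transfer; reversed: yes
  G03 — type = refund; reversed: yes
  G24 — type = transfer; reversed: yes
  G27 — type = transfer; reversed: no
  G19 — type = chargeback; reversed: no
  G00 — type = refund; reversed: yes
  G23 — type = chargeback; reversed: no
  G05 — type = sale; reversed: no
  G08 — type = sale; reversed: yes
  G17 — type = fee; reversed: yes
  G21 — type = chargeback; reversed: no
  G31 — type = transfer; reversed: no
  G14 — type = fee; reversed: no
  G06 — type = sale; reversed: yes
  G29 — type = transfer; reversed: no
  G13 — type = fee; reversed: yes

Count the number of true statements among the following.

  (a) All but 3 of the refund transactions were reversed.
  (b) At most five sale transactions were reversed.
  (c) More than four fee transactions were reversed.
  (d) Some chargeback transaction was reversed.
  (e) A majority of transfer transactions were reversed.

(a) refund: |A| = 5, |A ∩ B| = 2; needs |A ∖ B| = 3 — true.
(b) sale: |A| = 7, |A ∩ B| = 5; needs |A ∩ B| ≤ 5 — true.
(c) fee: |A| = 7, |A ∩ B| = 5; needs |A ∩ B| > 4 — true.
(d) chargeback: |A| = 5, |A ∩ B| = 0; needs A ∩ B ≠ ∅ (|A ∩ B| ≥ 1) — false.
(e) transfer: |A| = 8, |A ∩ B| = 5; needs |A ∩ B| > |A ∖ B| — true.

4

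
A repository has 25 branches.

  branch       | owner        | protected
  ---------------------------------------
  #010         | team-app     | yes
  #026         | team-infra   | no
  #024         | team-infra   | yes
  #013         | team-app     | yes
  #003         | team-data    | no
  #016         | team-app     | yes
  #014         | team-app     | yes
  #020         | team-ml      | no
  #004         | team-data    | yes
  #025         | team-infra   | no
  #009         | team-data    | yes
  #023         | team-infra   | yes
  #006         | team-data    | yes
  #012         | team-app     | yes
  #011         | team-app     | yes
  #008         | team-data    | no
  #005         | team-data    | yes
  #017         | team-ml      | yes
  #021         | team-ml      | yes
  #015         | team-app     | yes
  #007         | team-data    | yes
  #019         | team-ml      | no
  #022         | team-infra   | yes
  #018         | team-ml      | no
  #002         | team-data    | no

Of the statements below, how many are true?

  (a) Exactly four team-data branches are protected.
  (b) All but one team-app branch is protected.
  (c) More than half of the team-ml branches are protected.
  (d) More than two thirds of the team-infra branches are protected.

(a) team-data: |A| = 8, |A ∩ B| = 5; needs |A ∩ B| = 4 — false.
(b) team-app: |A| = 7, |A ∩ B| = 7; needs |A ∖ B| = 1 — false.
(c) team-ml: |A| = 5, |A ∩ B| = 2; needs |A ∩ B| > |A ∖ B| — false.
(d) team-infra: |A| = 5, |A ∩ B| = 3; needs |A ∩ B| / |A| > 2/3 — false.

0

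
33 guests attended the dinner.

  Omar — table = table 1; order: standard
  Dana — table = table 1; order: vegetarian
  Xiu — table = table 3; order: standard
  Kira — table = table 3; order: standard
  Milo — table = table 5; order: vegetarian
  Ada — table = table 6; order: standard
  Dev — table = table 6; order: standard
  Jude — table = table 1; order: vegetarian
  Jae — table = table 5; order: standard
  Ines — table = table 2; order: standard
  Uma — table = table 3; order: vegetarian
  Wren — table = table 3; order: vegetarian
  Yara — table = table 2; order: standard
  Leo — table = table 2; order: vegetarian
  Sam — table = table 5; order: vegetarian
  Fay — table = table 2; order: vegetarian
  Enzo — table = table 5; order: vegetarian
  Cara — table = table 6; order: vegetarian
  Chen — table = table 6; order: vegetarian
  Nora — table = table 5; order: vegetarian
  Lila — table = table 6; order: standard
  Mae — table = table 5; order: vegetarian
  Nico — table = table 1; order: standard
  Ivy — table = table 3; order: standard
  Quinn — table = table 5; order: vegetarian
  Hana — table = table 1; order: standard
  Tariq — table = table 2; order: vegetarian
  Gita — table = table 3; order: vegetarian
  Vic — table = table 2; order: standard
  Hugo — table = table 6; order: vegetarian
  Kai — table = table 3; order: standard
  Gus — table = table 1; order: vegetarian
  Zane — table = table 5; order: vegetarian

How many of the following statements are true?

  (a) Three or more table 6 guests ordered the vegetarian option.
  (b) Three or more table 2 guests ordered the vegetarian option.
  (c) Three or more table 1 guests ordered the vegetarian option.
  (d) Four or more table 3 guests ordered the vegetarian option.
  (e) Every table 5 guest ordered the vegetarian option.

3

(a) table 6: |A| = 6, |A ∩ B| = 3; needs |A ∩ B| ≥ 3 — true.
(b) table 2: |A| = 6, |A ∩ B| = 3; needs |A ∩ B| ≥ 3 — true.
(c) table 1: |A| = 6, |A ∩ B| = 3; needs |A ∩ B| ≥ 3 — true.
(d) table 3: |A| = 7, |A ∩ B| = 3; needs |A ∩ B| ≥ 4 — false.
(e) table 5: |A| = 8, |A ∩ B| = 7; needs A ⊆ B, i.e. every element of A is in B (|A ∖ B| = 0) — false.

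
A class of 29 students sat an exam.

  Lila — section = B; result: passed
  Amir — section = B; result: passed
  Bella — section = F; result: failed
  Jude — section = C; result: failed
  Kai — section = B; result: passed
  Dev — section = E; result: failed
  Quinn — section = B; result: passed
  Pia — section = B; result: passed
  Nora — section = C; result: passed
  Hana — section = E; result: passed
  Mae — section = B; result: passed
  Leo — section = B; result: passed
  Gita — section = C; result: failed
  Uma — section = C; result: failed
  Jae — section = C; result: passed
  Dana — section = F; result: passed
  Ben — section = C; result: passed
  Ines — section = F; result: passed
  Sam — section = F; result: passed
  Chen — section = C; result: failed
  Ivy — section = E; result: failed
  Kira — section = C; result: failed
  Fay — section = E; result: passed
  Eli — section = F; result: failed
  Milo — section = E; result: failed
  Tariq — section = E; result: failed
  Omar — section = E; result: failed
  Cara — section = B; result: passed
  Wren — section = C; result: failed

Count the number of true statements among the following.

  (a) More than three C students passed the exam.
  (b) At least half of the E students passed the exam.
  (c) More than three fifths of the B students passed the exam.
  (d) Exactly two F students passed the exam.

(a) C: |A| = 9, |A ∩ B| = 3; needs |A ∩ B| > 3 — false.
(b) E: |A| = 7, |A ∩ B| = 2; needs |A ∩ B| ≥ |A ∖ B| — false.
(c) B: |A| = 8, |A ∩ B| = 8; needs |A ∩ B| / |A| > 3/5 — true.
(d) F: |A| = 5, |A ∩ B| = 3; needs |A ∩ B| = 2 — false.

1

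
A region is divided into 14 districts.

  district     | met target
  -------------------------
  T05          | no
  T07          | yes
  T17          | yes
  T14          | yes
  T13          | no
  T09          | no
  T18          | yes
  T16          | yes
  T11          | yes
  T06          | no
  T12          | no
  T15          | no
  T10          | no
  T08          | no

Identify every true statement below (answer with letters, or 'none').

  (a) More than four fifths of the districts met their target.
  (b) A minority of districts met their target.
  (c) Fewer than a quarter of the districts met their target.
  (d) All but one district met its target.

(b)

|A| = 14, |A ∩ B| = 6, |A ∖ B| = 8.
(a) |A ∩ B| / |A| > 4/5: fails.
(b) |A ∩ B| < |A ∖ B|: holds.
(c) |A ∩ B| / |A| < 1/4: fails.
(d) |A ∖ B| = 1: fails.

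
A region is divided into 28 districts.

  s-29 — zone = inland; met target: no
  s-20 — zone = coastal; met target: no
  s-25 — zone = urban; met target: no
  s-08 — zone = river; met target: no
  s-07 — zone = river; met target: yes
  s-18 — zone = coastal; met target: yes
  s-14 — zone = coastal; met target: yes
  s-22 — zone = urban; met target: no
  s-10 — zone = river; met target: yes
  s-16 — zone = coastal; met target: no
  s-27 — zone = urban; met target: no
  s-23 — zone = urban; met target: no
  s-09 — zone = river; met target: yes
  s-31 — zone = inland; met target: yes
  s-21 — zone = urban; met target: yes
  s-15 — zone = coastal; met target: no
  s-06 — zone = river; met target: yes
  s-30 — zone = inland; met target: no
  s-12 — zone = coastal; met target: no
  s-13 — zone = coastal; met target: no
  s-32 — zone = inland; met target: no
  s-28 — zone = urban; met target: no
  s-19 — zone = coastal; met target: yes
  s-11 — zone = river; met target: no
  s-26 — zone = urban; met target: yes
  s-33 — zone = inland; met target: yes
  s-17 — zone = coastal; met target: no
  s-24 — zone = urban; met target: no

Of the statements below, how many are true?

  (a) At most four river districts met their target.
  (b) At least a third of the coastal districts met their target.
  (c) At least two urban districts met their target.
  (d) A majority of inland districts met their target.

3

(a) river: |A| = 6, |A ∩ B| = 4; needs |A ∩ B| ≤ 4 — true.
(b) coastal: |A| = 9, |A ∩ B| = 3; needs |A ∩ B| / |A| ≥ 1/3 — true.
(c) urban: |A| = 8, |A ∩ B| = 2; needs |A ∩ B| ≥ 2 — true.
(d) inland: |A| = 5, |A ∩ B| = 2; needs |A ∩ B| > |A ∖ B| — false.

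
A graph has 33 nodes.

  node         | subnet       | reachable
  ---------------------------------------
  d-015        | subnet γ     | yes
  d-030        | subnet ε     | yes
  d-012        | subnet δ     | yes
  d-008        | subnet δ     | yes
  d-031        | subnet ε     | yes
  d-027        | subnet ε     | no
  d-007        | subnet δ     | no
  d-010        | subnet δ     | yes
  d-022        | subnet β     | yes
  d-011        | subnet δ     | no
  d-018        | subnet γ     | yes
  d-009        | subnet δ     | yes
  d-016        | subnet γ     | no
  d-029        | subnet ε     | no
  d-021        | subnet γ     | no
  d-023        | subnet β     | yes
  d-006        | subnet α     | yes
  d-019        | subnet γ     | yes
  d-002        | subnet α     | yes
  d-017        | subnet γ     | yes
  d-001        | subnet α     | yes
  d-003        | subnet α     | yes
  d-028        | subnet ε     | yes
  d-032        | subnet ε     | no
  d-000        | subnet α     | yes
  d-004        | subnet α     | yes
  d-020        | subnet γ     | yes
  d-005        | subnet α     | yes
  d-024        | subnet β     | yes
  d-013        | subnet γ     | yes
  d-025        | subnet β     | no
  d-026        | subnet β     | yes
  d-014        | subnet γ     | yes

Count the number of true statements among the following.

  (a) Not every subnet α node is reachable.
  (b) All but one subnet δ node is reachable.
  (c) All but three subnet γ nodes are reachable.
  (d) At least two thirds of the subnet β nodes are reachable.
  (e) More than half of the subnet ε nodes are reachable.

1

(a) subnet α: |A| = 7, |A ∩ B| = 7; needs A ⊄ B (|A ∖ B| ≥ 1) — false.
(b) subnet δ: |A| = 6, |A ∩ B| = 4; needs |A ∖ B| = 1 — false.
(c) subnet γ: |A| = 9, |A ∩ B| = 7; needs |A ∖ B| = 3 — false.
(d) subnet β: |A| = 5, |A ∩ B| = 4; needs |A ∩ B| / |A| ≥ 2/3 — true.
(e) subnet ε: |A| = 6, |A ∩ B| = 3; needs |A ∩ B| > |A ∖ B| — false.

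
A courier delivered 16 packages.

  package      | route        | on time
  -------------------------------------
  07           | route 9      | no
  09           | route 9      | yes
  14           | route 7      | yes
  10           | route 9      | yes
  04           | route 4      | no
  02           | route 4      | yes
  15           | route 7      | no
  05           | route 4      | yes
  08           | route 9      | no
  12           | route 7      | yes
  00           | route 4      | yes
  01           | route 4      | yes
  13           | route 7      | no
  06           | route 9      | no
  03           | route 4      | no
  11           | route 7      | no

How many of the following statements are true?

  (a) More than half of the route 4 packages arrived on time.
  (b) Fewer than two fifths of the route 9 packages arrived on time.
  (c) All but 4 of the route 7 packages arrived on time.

1

(a) route 4: |A| = 6, |A ∩ B| = 4; needs |A ∩ B| > |A ∖ B| — true.
(b) route 9: |A| = 5, |A ∩ B| = 2; needs |A ∩ B| / |A| < 2/5 — false.
(c) route 7: |A| = 5, |A ∩ B| = 2; needs |A ∖ B| = 4 — false.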